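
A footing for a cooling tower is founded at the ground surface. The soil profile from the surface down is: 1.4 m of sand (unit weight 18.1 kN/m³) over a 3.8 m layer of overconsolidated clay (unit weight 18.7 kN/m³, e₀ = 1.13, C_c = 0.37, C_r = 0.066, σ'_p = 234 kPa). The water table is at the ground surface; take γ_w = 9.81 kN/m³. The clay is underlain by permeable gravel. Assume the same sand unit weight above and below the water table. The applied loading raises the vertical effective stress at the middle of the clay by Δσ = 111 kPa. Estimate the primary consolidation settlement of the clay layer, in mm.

Mid-depth of clay below the ground surface: z = 1.4 + 3.8/2 = 3.3 m.
Total vertical stress at mid-clay: σ_v = 18.1×1.4 + 18.7×1.9 = 60.87 kPa.
Pore pressure: u = 9.81×(3.3 − 0) = 32.373 kPa.
Initial effective stress: σ'_0 = σ_v − u = 60.87 − 32.373 = 28.497 kPa.
Final effective stress: σ'_f = 28.497 + 111 = 139.5 kPa.
σ'_f = 139.5 ≤ σ'_p = 234 kPa, so the clay remains overconsolidated and only the recompression index applies:
S_c = C_r·H/(1+e₀)·log₁₀(σ'_f/σ'_0) = 0.066×3.8/2.13×log₁₀(139.5/28.497)
    = 0.11774 × 0.68978 = 0.08122 m

S_c ≈ 81.2 mm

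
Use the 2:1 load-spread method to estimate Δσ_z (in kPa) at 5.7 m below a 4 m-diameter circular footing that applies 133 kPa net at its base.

Δσ_z ≈ 22.6 kPa

By the 2:1 method the load spreads at 1 horizontal : 2 vertical, so at depth z the loaded area has grown by z in each plan dimension:
Δσ ≈ qD²/(D+z)² = 133×4²/(4+5.7)² = 22.617 kPa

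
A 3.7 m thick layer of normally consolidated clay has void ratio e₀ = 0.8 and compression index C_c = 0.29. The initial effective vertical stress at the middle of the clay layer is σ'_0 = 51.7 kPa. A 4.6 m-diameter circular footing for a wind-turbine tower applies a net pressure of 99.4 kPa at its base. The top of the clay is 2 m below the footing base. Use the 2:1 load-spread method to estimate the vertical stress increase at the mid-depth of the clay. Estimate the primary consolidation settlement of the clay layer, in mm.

S_c ≈ 117 mm

Mid-depth of clay below the footing base: z = 2 + 3.7/2 = 3.85 m.
Stress increase at mid-clay by the 2:1 spreading method:
Δσ ≈ qD²/(D+z)² = 99.4×4.6²/(4.6+3.85)² = 29.457 kPa
Final effective stress: σ'_f = σ'_0 + Δσ = 51.7 + 29.457 = 81.157 kPa.
Normally consolidated clay, so the full stress increment lies on the virgin compression line:
S_c = C_c·H/(1+e₀)·log₁₀(σ'_f/σ'_0) = 0.29×3.7/(1+0.8)×log₁₀(81.157/51.7)
    = 0.59611 × 0.19584 = 0.1167 m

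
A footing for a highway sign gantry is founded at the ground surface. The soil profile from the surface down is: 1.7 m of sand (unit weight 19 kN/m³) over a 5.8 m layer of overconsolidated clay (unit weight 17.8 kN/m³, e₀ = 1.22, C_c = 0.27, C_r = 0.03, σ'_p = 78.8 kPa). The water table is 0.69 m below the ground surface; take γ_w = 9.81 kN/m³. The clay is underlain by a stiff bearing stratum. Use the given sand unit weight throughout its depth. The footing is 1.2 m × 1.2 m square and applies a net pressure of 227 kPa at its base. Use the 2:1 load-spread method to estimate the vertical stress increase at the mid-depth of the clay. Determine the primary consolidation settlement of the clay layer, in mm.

Mid-depth of clay below the ground surface: z = 1.7 + 5.8/2 = 4.6 m.
Total vertical stress at mid-clay: σ_v = 19×1.7 + 17.8×2.9 = 83.92 kPa.
Pore pressure: u = 9.81×(4.6 − 0.69) = 38.357 kPa.
Initial effective stress: σ'_0 = σ_v − u = 83.92 − 38.357 = 45.563 kPa.
Stress increase at mid-clay by the 2:1 spreading method:
Δσ = qBL/((B+z)(L+z)) = 227×1.2×1.2/((1.2+4.6)(1.2+4.6)) = 9.717 kPa
Final effective stress: σ'_f = 45.563 + 9.717 = 55.28 kPa.
σ'_f = 55.28 ≤ σ'_p = 78.8 kPa, so the clay remains overconsolidated and only the recompression index applies:
S_c = C_r·H/(1+e₀)·log₁₀(σ'_f/σ'_0) = 0.03×5.8/2.22×log₁₀(55.28/45.563)
    = 0.078378 × 0.083956 = 0.00658 m

S_c ≈ 6.58 mm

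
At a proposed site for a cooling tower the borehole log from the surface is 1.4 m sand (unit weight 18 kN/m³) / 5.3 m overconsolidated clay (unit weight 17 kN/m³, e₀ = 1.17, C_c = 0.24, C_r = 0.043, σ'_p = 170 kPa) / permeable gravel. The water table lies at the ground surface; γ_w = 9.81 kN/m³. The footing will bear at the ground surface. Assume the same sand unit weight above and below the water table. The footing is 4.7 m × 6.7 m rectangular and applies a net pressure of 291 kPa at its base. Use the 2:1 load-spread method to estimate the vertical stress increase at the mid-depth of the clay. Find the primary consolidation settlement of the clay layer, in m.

S_c ≈ 0.0654 m

Mid-depth of clay below the ground surface: z = 1.4 + 5.3/2 = 4.05 m.
Total vertical stress at mid-clay: σ_v = 18×1.4 + 17×2.65 = 70.25 kPa.
Pore pressure: u = 9.81×(4.05 − 0) = 39.73 kPa.
Initial effective stress: σ'_0 = σ_v − u = 70.25 − 39.73 = 30.52 kPa.
Stress increase at mid-clay by the 2:1 spreading method:
Δσ = qBL/((B+z)(L+z)) = 291×4.7×6.7/((4.7+4.05)(6.7+4.05)) = 97.42 kPa
Final effective stress: σ'_f = 30.52 + 97.42 = 127.94 kPa.
σ'_f = 127.94 ≤ σ'_p = 170 kPa, so the clay remains overconsolidated and only the recompression index applies:
S_c = C_r·H/(1+e₀)·log₁₀(σ'_f/σ'_0) = 0.043×5.3/2.17×log₁₀(127.94/30.52)
    = 0.10502 × 0.62242 = 0.06537 m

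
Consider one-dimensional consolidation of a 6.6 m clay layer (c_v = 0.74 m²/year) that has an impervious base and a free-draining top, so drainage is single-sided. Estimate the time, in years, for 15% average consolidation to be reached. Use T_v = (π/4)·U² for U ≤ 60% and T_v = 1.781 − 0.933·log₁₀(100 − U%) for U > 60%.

Drainage path length: H_d = H = 6.6 m (single drainage).
U ≤ 60%: T_v = (π/4)·U² = (π/4)×0.15² = 0.017671.
t = T_v·H_d²/c_v = 0.017671×6.6²/0.74 = 1.04 years.

t ≈ 1.04 years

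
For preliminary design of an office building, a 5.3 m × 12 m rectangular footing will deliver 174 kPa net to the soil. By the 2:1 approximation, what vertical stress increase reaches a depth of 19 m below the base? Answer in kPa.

Δσ_z ≈ 14.7 kPa

By the 2:1 method the load spreads at 1 horizontal : 2 vertical, so at depth z the loaded area has grown by z in each plan dimension:
Δσ = qBL/((B+z)(L+z)) = 174×5.3×12/((5.3+19)(12+19)) = 14.691 kPa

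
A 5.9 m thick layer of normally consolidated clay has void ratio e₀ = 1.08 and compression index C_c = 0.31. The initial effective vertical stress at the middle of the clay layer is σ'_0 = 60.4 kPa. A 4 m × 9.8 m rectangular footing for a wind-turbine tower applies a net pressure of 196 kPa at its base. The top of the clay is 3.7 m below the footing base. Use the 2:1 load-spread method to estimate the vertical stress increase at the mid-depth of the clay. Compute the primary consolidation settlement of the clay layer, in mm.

Mid-depth of clay below the footing base: z = 3.7 + 5.9/2 = 6.65 m.
Stress increase at mid-clay by the 2:1 spreading method:
Δσ = qBL/((B+z)(L+z)) = 196×4×9.8/((4+6.65)(9.8+6.65)) = 43.856 kPa
Final effective stress: σ'_f = σ'_0 + Δσ = 60.4 + 43.856 = 104.26 kPa.
Normally consolidated clay, so the full stress increment lies on the virgin compression line:
S_c = C_c·H/(1+e₀)·log₁₀(σ'_f/σ'_0) = 0.31×5.9/(1+1.08)×log₁₀(104.26/60.4)
    = 0.87933 × 0.23708 = 0.2085 m

S_c ≈ 208 mm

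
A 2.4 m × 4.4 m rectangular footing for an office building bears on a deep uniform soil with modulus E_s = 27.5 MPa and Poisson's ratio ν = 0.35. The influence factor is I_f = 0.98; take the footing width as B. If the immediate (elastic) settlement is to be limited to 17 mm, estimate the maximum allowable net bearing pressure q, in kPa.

E_s = 27.5 MPa = 27500 kPa.
S_e = q·B·(1−ν²)/E_s · I_f  ⇒  q = S_e·E_s / (B·(1−ν²)·I_f).
q = 0.017 × 27500 / (2.4 × 0.8775 × 0.98) = 226.5 kPa

q ≈ 227 kPa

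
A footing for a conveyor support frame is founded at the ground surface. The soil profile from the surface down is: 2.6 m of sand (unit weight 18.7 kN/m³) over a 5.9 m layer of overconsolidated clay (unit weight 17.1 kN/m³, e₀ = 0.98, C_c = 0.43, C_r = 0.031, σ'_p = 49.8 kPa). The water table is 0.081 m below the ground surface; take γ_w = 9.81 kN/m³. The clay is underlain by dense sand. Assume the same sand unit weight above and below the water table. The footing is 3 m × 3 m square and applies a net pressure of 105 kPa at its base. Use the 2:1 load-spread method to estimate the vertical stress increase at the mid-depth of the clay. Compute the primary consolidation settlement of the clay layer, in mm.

Mid-depth of clay below the ground surface: z = 2.6 + 5.9/2 = 5.55 m.
Total vertical stress at mid-clay: σ_v = 18.7×2.6 + 17.1×2.95 = 99.065 kPa.
Pore pressure: u = 9.81×(5.55 − 0.081) = 53.651 kPa.
Initial effective stress: σ'_0 = σ_v − u = 99.065 − 53.651 = 45.414 kPa.
Stress increase at mid-clay by the 2:1 spreading method:
Δσ = qBL/((B+z)(L+z)) = 105×3×3/((3+5.55)(3+5.55)) = 12.927 kPa
Final effective stress: σ'_f = 45.414 + 12.927 = 58.341 kPa.
σ'_f = 58.341 > σ'_p = 49.8 kPa, so the stress path crosses the preconsolidation pressure — recompression up to σ'_p, then virgin compression beyond:
S_c = H/(1+e₀)·[C_r·log₁₀(σ'_p/σ'_0) + C_c·log₁₀(σ'_f/σ'_p)]
    = 5.9/1.98 × [0.031×log₁₀(49.8/45.414) + 0.43×log₁₀(58.341/49.8)]
    = 2.9798 × [0.0012412 + 0.02956] = 0.09178 m

S_c ≈ 91.8 mm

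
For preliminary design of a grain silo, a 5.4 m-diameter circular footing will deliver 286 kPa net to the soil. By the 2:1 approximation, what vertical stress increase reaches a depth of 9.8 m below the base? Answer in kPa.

Δσ_z ≈ 36.1 kPa

By the 2:1 method the load spreads at 1 horizontal : 2 vertical, so at depth z the loaded area has grown by z in each plan dimension:
Δσ ≈ qD²/(D+z)² = 286×5.4²/(5.4+9.8)² = 36.097 kPa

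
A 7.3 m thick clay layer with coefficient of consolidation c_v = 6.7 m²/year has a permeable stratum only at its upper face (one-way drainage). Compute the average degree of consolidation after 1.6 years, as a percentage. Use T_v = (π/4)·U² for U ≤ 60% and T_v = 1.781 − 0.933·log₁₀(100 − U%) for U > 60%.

U ≈ 50.6 %

Drainage path length: H_d = H = 7.3 m (single drainage).
T_v = c_v·t/H_d² = 6.7×1.6/7.3² = 0.20116.
T_v = 0.20116 corresponds to the U ≤ 60% branch:
U = √(4T_v/π) = 0.5061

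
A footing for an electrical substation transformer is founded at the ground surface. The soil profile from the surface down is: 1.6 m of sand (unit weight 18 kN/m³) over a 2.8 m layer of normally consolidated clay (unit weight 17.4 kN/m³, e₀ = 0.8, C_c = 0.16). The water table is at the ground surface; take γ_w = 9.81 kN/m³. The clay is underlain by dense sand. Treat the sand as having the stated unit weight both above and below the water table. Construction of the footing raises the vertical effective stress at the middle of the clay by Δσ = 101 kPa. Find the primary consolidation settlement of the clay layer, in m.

S_c ≈ 0.179 m

Mid-depth of clay below the ground surface: z = 1.6 + 2.8/2 = 3 m.
Total vertical stress at mid-clay: σ_v = 18×1.6 + 17.4×1.4 = 53.16 kPa.
Pore pressure: u = 9.81×(3 − 0) = 29.43 kPa.
Initial effective stress: σ'_0 = σ_v − u = 53.16 − 29.43 = 23.73 kPa.
Final effective stress: σ'_f = σ'_0 + Δσ = 23.73 + 101 = 124.73 kPa.
Normally consolidated clay, so the full stress increment lies on the virgin compression line:
S_c = C_c·H/(1+e₀)·log₁₀(σ'_f/σ'_0) = 0.16×2.8/(1+0.8)×log₁₀(124.73/23.73)
    = 0.24889 × 0.72067 = 0.1794 m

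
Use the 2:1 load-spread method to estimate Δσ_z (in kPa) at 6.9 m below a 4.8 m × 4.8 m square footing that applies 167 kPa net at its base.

Δσ_z ≈ 28.1 kPa

By the 2:1 method the load spreads at 1 horizontal : 2 vertical, so at depth z the loaded area has grown by z in each plan dimension:
Δσ = qBL/((B+z)(L+z)) = 167×4.8×4.8/((4.8+6.9)(4.8+6.9)) = 28.108 kPa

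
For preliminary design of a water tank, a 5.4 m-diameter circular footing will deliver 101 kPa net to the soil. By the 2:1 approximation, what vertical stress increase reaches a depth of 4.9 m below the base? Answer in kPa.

Δσ_z ≈ 27.8 kPa

By the 2:1 method the load spreads at 1 horizontal : 2 vertical, so at depth z the loaded area has grown by z in each plan dimension:
Δσ ≈ qD²/(D+z)² = 101×5.4²/(5.4+4.9)² = 27.761 kPa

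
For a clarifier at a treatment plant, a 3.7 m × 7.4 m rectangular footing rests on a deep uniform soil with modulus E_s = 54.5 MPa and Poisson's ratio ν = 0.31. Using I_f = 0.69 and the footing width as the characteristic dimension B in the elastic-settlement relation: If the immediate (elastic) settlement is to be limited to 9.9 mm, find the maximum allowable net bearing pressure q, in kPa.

q ≈ 234 kPa

E_s = 54.5 MPa = 54500 kPa.
S_e = q·B·(1−ν²)/E_s · I_f  ⇒  q = S_e·E_s / (B·(1−ν²)·I_f).
q = 0.0099 × 54500 / (3.7 × 0.9039 × 0.69) = 233.8 kPa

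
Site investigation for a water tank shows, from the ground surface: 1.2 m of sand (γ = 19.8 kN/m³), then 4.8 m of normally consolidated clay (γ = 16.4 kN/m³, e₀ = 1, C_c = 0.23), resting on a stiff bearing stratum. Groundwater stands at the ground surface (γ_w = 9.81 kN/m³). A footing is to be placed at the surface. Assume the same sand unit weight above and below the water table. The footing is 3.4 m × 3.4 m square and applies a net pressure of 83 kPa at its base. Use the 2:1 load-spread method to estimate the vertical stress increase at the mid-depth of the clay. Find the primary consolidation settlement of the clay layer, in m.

S_c ≈ 0.128 m

Mid-depth of clay below the ground surface: z = 1.2 + 4.8/2 = 3.6 m.
Total vertical stress at mid-clay: σ_v = 19.8×1.2 + 16.4×2.4 = 63.12 kPa.
Pore pressure: u = 9.81×(3.6 − 0) = 35.316 kPa.
Initial effective stress: σ'_0 = σ_v − u = 63.12 − 35.316 = 27.804 kPa.
Stress increase at mid-clay by the 2:1 spreading method:
Δσ = qBL/((B+z)(L+z)) = 83×3.4×3.4/((3.4+3.6)(3.4+3.6)) = 19.581 kPa
Final effective stress: σ'_f = σ'_0 + Δσ = 27.804 + 19.581 = 47.385 kPa.
Normally consolidated clay, so the full stress increment lies on the virgin compression line:
S_c = C_c·H/(1+e₀)·log₁₀(σ'_f/σ'_0) = 0.23×4.8/(1+1)×log₁₀(47.385/27.804)
    = 0.552 × 0.23153 = 0.1278 m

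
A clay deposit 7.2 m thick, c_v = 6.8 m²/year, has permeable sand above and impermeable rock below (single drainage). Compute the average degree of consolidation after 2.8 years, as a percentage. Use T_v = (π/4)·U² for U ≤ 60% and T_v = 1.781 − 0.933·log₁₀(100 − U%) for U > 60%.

U ≈ 67.2 %

Drainage path length: H_d = H = 7.2 m (single drainage).
T_v = c_v·t/H_d² = 6.8×2.8/7.2² = 0.36728.
T_v = 0.36728 corresponds to the U > 60% branch:
U = 1 − 10^((1.781 − T_v)/0.933)/100 = 0.6725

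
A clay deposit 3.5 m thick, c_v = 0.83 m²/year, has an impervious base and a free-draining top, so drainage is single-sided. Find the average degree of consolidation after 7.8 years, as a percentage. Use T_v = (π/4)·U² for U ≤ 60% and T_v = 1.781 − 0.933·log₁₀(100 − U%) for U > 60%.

U ≈ 78 %

Drainage path length: H_d = H = 3.5 m (single drainage).
T_v = c_v·t/H_d² = 0.83×7.8/3.5² = 0.52849.
T_v = 0.52849 corresponds to the U > 60% branch:
U = 1 − 10^((1.781 − T_v)/0.933)/100 = 0.78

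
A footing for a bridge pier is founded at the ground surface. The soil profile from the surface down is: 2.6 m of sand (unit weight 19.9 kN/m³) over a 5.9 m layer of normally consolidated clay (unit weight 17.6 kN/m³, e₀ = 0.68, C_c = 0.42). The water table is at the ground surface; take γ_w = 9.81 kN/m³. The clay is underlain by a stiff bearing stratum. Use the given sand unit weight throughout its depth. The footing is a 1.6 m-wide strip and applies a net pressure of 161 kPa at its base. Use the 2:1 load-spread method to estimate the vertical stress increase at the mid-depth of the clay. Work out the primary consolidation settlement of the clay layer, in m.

S_c ≈ 0.352 m

Mid-depth of clay below the ground surface: z = 2.6 + 5.9/2 = 5.55 m.
Total vertical stress at mid-clay: σ_v = 19.9×2.6 + 17.6×2.95 = 103.66 kPa.
Pore pressure: u = 9.81×(5.55 − 0) = 54.446 kPa.
Initial effective stress: σ'_0 = σ_v − u = 103.66 − 54.446 = 49.214 kPa.
Stress increase at mid-clay by the 2:1 spreading method:
Δσ = qB/(B+z) = 161×1.6/(1.6+5.55) = 36.028 kPa
Final effective stress: σ'_f = σ'_0 + Δσ = 49.214 + 36.028 = 85.242 kPa.
Normally consolidated clay, so the full stress increment lies on the virgin compression line:
S_c = C_c·H/(1+e₀)·log₁₀(σ'_f/σ'_0) = 0.42×5.9/(1+0.68)×log₁₀(85.242/49.214)
    = 1.475 × 0.23856 = 0.3519 m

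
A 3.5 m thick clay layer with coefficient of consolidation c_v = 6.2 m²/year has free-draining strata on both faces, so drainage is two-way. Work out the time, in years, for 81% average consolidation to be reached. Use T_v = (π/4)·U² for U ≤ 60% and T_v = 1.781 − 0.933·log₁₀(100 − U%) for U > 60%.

t ≈ 0.29 years

Drainage path length: H_d = H/2 = 1.75 m (double drainage).
U > 60%: T_v = 1.781 − 0.933·log₁₀(100 − 81) = 0.58792.
t = T_v·H_d²/c_v = 0.58792×1.75²/6.2 = 0.2904 years.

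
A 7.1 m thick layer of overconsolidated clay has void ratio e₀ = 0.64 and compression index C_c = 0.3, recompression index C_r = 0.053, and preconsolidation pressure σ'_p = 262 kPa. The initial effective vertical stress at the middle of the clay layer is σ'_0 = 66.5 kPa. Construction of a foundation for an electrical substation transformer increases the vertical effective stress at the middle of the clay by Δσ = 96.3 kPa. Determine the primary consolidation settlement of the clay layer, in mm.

S_c ≈ 89.2 mm

Final effective stress: σ'_f = 66.5 + 96.3 = 162.8 kPa.
σ'_f = 162.8 ≤ σ'_p = 262 kPa, so the clay remains overconsolidated and only the recompression index applies:
S_c = C_r·H/(1+e₀)·log₁₀(σ'_f/σ'_0) = 0.053×7.1/1.64×log₁₀(162.8/66.5)
    = 0.22945 × 0.38883 = 0.08922 m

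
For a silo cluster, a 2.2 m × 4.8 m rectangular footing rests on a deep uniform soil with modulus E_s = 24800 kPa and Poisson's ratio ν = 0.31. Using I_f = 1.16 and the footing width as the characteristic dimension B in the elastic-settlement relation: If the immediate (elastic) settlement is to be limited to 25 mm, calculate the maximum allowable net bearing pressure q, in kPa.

S_e = q·B·(1−ν²)/E_s · I_f  ⇒  q = S_e·E_s / (B·(1−ν²)·I_f).
q = 0.025 × 24800 / (2.2 × 0.9039 × 1.16) = 268.8 kPa

q ≈ 269 kPa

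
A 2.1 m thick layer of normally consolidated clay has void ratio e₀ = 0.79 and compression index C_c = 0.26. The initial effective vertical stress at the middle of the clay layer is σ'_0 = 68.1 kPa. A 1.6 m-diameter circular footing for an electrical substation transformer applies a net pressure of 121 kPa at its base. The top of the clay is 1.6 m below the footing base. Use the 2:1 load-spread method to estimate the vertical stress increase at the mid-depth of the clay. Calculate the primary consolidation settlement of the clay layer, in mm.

Mid-depth of clay below the footing base: z = 1.6 + 2.1/2 = 2.65 m.
Stress increase at mid-clay by the 2:1 spreading method:
Δσ ≈ qD²/(D+z)² = 121×1.6²/(1.6+2.65)² = 17.149 kPa
Final effective stress: σ'_f = σ'_0 + Δσ = 68.1 + 17.149 = 85.249 kPa.
Normally consolidated clay, so the full stress increment lies on the virgin compression line:
S_c = C_c·H/(1+e₀)·log₁₀(σ'_f/σ'_0) = 0.26×2.1/(1+0.79)×log₁₀(85.249/68.1)
    = 0.30503 × 0.097542 = 0.02975 m

S_c ≈ 29.8 mm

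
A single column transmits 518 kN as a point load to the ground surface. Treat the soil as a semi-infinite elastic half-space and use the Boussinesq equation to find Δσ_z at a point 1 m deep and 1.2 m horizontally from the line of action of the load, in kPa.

Δσ_z ≈ 26.6 kPa

Boussinesq vertical stress below a point load on an elastic half-space:
Δσ_z = 3P/(2πz²) · [1 + (r/z)²]^(−5/2)
r/z = 1.2/1 = 1.2; [1+(r/z)²]^(−5/2) = 0.10753.
Δσ_z = 3×518/(2π×1²) × 0.10753 = 247.33 × 0.10753 = 26.6 kPa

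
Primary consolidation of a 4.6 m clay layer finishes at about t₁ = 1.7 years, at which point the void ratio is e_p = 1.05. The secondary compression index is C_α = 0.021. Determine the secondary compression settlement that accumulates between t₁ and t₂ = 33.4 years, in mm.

S_s ≈ 60.9 mm

Secondary compression: S_s = C_α·H/(1+e_p)·log₁₀(t₂/t₁)
S_s = 0.021×4.6/(1+1.05)×log₁₀(33.4/1.7)
    = 0.04712 × 1.293 = 0.06094 m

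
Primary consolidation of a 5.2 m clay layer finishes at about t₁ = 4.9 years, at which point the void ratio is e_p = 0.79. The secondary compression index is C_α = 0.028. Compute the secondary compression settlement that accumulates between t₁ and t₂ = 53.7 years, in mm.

S_s ≈ 84.6 mm

Secondary compression: S_s = C_α·H/(1+e_p)·log₁₀(t₂/t₁)
S_s = 0.028×5.2/(1+0.79)×log₁₀(53.7/4.9)
    = 0.08134 × 1.04 = 0.08458 m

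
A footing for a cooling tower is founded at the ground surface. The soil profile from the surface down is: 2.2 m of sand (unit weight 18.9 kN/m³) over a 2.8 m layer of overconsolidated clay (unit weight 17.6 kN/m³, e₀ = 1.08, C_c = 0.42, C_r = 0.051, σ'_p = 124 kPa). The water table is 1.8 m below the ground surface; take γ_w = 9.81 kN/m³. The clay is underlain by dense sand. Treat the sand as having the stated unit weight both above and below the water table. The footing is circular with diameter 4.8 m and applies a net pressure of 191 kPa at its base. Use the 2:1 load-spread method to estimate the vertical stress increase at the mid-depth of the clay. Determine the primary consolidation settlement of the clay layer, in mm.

S_c ≈ 24.6 mm

Mid-depth of clay below the ground surface: z = 2.2 + 2.8/2 = 3.6 m.
Total vertical stress at mid-clay: σ_v = 18.9×2.2 + 17.6×1.4 = 66.22 kPa.
Pore pressure: u = 9.81×(3.6 − 1.8) = 17.658 kPa.
Initial effective stress: σ'_0 = σ_v − u = 66.22 − 17.658 = 48.562 kPa.
Stress increase at mid-clay by the 2:1 spreading method:
Δσ ≈ qD²/(D+z)² = 191×4.8²/(4.8+3.6)² = 62.367 kPa
Final effective stress: σ'_f = 48.562 + 62.367 = 110.93 kPa.
σ'_f = 110.93 ≤ σ'_p = 124 kPa, so the clay remains overconsolidated and only the recompression index applies:
S_c = C_r·H/(1+e₀)·log₁₀(σ'_f/σ'_0) = 0.051×2.8/2.08×log₁₀(110.93/48.562)
    = 0.068656 × 0.35875 = 0.02463 m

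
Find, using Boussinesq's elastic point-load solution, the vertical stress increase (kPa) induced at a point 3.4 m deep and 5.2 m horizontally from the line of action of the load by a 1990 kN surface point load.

Δσ_z ≈ 4.03 kPa

Boussinesq vertical stress below a point load on an elastic half-space:
Δσ_z = 3P/(2πz²) · [1 + (r/z)²]^(−5/2)
r/z = 5.2/3.4 = 1.5294; [1+(r/z)²]^(−5/2) = 0.049082.
Δσ_z = 3×1990/(2π×3.4²) × 0.049082 = 82.193 × 0.049082 = 4.034 kPa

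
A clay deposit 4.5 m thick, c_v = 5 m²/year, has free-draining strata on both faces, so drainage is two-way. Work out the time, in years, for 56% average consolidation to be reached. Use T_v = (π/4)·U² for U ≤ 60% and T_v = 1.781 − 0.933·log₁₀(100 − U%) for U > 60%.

Drainage path length: H_d = H/2 = 2.25 m (double drainage).
U ≤ 60%: T_v = (π/4)·U² = (π/4)×0.56² = 0.2463.
t = T_v·H_d²/c_v = 0.2463×2.25²/5 = 0.2494 years.

t ≈ 0.249 years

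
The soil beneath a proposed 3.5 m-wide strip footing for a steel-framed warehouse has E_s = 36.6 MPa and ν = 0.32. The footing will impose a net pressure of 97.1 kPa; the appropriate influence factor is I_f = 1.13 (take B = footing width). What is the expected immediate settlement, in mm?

Immediate (elastic) settlement: S_e = q·B·(1−ν²)/E_s · I_f.
E_s = 36.6 MPa = 36600 kPa.
S_e = 97.1 × 3.5 × (1 − 0.32²) / 36600 × 1.13
    = 97.1 × 3.5 × 0.8976 / 36600 × 1.13
    = 0.009418 m = 9.418 mm

S_e ≈ 9.42 mm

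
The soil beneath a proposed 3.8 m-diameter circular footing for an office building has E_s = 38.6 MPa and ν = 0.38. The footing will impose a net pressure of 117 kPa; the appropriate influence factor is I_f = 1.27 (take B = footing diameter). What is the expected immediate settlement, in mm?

S_e ≈ 12.5 mm

Immediate (elastic) settlement: S_e = q·B·(1−ν²)/E_s · I_f.
E_s = 38.6 MPa = 38600 kPa.
S_e = 117 × 3.8 × (1 − 0.38²) / 38600 × 1.27
    = 117 × 3.8 × 0.8556 / 38600 × 1.27
    = 0.01252 m = 12.52 mm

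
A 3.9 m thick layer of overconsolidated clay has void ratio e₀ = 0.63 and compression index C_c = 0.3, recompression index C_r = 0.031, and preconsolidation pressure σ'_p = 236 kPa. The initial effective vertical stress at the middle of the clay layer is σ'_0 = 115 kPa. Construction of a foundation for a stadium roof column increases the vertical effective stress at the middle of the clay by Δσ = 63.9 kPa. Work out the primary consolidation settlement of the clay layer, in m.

Final effective stress: σ'_f = 115 + 63.9 = 178.9 kPa.
σ'_f = 178.9 ≤ σ'_p = 236 kPa, so the clay remains overconsolidated and only the recompression index applies:
S_c = C_r·H/(1+e₀)·log₁₀(σ'_f/σ'_0) = 0.031×3.9/1.63×log₁₀(178.9/115)
    = 0.074171 × 0.19191 = 0.01423 m

S_c ≈ 0.0142 m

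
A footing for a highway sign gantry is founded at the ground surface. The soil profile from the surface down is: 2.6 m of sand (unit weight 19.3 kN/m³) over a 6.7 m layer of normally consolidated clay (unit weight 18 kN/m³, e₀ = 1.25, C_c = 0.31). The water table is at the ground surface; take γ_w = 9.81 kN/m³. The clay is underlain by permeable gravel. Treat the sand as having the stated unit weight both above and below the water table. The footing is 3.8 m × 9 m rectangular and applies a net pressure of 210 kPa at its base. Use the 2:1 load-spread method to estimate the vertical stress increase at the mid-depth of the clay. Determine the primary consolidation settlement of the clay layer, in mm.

Mid-depth of clay below the ground surface: z = 2.6 + 6.7/2 = 5.95 m.
Total vertical stress at mid-clay: σ_v = 19.3×2.6 + 18×3.35 = 110.48 kPa.
Pore pressure: u = 9.81×(5.95 − 0) = 58.37 kPa.
Initial effective stress: σ'_0 = σ_v − u = 110.48 − 58.37 = 52.11 kPa.
Stress increase at mid-clay by the 2:1 spreading method:
Δσ = qBL/((B+z)(L+z)) = 210×3.8×9/((3.8+5.95)(9+5.95)) = 49.272 kPa
Final effective stress: σ'_f = σ'_0 + Δσ = 52.11 + 49.272 = 101.38 kPa.
Normally consolidated clay, so the full stress increment lies on the virgin compression line:
S_c = C_c·H/(1+e₀)·log₁₀(σ'_f/σ'_0) = 0.31×6.7/(1+1.25)×log₁₀(101.38/52.11)
    = 0.92311 × 0.28903 = 0.2668 m

S_c ≈ 267 mm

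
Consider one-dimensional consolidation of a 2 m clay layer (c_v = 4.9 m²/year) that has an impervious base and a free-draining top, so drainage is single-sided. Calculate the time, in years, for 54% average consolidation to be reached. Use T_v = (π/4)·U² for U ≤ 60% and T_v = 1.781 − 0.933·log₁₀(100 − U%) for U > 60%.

t ≈ 0.187 years

Drainage path length: H_d = H = 2 m (single drainage).
U ≤ 60%: T_v = (π/4)·U² = (π/4)×0.54² = 0.22902.
t = T_v·H_d²/c_v = 0.22902×2²/4.9 = 0.187 years.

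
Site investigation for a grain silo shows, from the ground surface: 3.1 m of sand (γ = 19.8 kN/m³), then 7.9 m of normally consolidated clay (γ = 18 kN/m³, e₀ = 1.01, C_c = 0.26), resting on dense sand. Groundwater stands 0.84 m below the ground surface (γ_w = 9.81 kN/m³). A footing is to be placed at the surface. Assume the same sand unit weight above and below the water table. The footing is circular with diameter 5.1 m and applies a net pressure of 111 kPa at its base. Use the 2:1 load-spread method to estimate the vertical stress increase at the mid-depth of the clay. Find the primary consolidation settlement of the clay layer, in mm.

S_c ≈ 107 mm

Mid-depth of clay below the ground surface: z = 3.1 + 7.9/2 = 7.05 m.
Total vertical stress at mid-clay: σ_v = 19.8×3.1 + 18×3.95 = 132.48 kPa.
Pore pressure: u = 9.81×(7.05 − 0.84) = 60.92 kPa.
Initial effective stress: σ'_0 = σ_v − u = 132.48 − 60.92 = 71.56 kPa.
Stress increase at mid-clay by the 2:1 spreading method:
Δσ ≈ qD²/(D+z)² = 111×5.1²/(5.1+7.05)² = 19.557 kPa
Final effective stress: σ'_f = σ'_0 + Δσ = 71.56 + 19.557 = 91.117 kPa.
Normally consolidated clay, so the full stress increment lies on the virgin compression line:
S_c = C_c·H/(1+e₀)·log₁₀(σ'_f/σ'_0) = 0.26×7.9/(1+1.01)×log₁₀(91.117/71.56)
    = 1.0219 × 0.10493 = 0.1072 m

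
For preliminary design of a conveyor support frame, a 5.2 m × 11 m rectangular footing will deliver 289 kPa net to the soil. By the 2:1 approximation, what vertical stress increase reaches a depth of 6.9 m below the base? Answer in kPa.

By the 2:1 method the load spreads at 1 horizontal : 2 vertical, so at depth z the loaded area has grown by z in each plan dimension:
Δσ = qBL/((B+z)(L+z)) = 289×5.2×11/((5.2+6.9)(11+6.9)) = 76.323 kPa

Δσ_z ≈ 76.3 kPa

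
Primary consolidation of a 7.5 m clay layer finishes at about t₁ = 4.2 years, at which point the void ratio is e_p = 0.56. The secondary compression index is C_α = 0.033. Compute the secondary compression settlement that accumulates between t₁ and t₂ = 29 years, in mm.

Secondary compression: S_s = C_α·H/(1+e_p)·log₁₀(t₂/t₁)
S_s = 0.033×7.5/(1+0.56)×log₁₀(29/4.2)
    = 0.1587 × 0.8391 = 0.1331 m

S_s ≈ 133 mm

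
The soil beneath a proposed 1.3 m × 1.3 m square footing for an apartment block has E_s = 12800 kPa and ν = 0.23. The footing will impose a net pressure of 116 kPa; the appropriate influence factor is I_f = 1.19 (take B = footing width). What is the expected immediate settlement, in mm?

Immediate (elastic) settlement: S_e = q·B·(1−ν²)/E_s · I_f.
S_e = 116 × 1.3 × (1 − 0.23²) / 12800 × 1.19
    = 116 × 1.3 × 0.9471 / 12800 × 1.19
    = 0.01328 m = 13.28 mm

S_e ≈ 13.3 mm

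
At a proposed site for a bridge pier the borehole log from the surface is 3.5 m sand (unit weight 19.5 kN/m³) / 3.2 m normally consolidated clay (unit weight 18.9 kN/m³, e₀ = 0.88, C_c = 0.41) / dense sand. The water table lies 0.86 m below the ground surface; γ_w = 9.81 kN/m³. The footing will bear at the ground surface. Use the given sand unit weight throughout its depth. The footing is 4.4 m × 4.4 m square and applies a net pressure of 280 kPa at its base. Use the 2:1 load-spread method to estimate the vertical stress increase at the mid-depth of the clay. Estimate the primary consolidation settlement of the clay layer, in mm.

S_c ≈ 218 mm

Mid-depth of clay below the ground surface: z = 3.5 + 3.2/2 = 5.1 m.
Total vertical stress at mid-clay: σ_v = 19.5×3.5 + 18.9×1.6 = 98.49 kPa.
Pore pressure: u = 9.81×(5.1 − 0.86) = 41.594 kPa.
Initial effective stress: σ'_0 = σ_v − u = 98.49 − 41.594 = 56.896 kPa.
Stress increase at mid-clay by the 2:1 spreading method:
Δσ = qBL/((B+z)(L+z)) = 280×4.4×4.4/((4.4+5.1)(4.4+5.1)) = 60.064 kPa
Final effective stress: σ'_f = σ'_0 + Δσ = 56.896 + 60.064 = 116.96 kPa.
Normally consolidated clay, so the full stress increment lies on the virgin compression line:
S_c = C_c·H/(1+e₀)·log₁₀(σ'_f/σ'_0) = 0.41×3.2/(1+0.88)×log₁₀(116.96/56.896)
    = 0.69787 × 0.31296 = 0.2184 m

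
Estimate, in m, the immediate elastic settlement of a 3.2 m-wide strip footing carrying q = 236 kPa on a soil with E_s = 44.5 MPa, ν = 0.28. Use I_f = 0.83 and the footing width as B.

Immediate (elastic) settlement: S_e = q·B·(1−ν²)/E_s · I_f.
E_s = 44.5 MPa = 44500 kPa.
S_e = 236 × 3.2 × (1 − 0.28²) / 44500 × 0.83
    = 236 × 3.2 × 0.9216 / 44500 × 0.83
    = 0.01298 m

S_e ≈ 0.013 m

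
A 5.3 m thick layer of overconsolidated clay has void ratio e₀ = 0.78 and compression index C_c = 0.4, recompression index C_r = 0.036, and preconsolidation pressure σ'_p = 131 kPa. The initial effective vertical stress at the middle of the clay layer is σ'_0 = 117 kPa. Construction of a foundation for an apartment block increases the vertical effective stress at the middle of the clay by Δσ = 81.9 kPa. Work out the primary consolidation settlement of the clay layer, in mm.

S_c ≈ 221 mm

Final effective stress: σ'_f = 117 + 81.9 = 198.9 kPa.
σ'_f = 198.9 > σ'_p = 131 kPa, so the stress path crosses the preconsolidation pressure — recompression up to σ'_p, then virgin compression beyond:
S_c = H/(1+e₀)·[C_r·log₁₀(σ'_p/σ'_0) + C_c·log₁₀(σ'_f/σ'_p)]
    = 5.3/1.78 × [0.036×log₁₀(131/117) + 0.4×log₁₀(198.9/131)]
    = 2.9775 × [0.0017671 + 0.072545] = 0.2213 m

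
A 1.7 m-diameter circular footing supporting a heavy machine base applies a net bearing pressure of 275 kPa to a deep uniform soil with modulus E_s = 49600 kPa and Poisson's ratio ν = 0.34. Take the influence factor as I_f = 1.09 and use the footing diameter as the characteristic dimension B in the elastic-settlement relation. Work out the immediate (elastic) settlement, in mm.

Immediate (elastic) settlement: S_e = q·B·(1−ν²)/E_s · I_f.
S_e = 275 × 1.7 × (1 − 0.34²) / 49600 × 1.09
    = 275 × 1.7 × 0.8844 / 49600 × 1.09
    = 0.009086 m = 9.086 mm

S_e ≈ 9.09 mm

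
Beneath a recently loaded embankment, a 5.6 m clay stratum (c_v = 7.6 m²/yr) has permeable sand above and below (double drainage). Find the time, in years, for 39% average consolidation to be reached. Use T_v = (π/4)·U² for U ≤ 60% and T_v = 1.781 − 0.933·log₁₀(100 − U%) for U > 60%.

t ≈ 0.123 years

Drainage path length: H_d = H/2 = 2.8 m (double drainage).
U ≤ 60%: T_v = (π/4)·U² = (π/4)×0.39² = 0.11946.
t = T_v·H_d²/c_v = 0.11946×2.8²/7.6 = 0.1232 years.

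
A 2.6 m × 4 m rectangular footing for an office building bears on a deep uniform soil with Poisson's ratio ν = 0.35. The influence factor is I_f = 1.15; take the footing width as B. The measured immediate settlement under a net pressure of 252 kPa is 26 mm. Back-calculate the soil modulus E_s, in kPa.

E_s ≈ 25400 kPa

S_e = q·B·(1−ν²)/E_s · I_f  ⇒  E_s = q·B·(1−ν²)·I_f / S_e.
E_s = 252 × 2.6 × 0.8775 × 1.15 / 0.026 = 25430 kPa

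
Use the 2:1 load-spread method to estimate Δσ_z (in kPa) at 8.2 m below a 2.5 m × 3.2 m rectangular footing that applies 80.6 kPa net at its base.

By the 2:1 method the load spreads at 1 horizontal : 2 vertical, so at depth z the loaded area has grown by z in each plan dimension:
Δσ = qBL/((B+z)(L+z)) = 80.6×2.5×3.2/((2.5+8.2)(3.2+8.2)) = 5.2861 kPa

Δσ_z ≈ 5.29 kPa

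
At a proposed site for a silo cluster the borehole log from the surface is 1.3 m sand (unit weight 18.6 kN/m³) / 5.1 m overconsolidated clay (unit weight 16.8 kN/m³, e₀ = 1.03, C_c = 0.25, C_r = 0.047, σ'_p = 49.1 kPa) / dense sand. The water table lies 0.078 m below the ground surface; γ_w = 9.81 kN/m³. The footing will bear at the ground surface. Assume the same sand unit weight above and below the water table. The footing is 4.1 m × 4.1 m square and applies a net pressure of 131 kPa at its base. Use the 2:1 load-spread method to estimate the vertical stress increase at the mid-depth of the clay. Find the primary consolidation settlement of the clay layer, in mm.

S_c ≈ 101 mm

Mid-depth of clay below the ground surface: z = 1.3 + 5.1/2 = 3.85 m.
Total vertical stress at mid-clay: σ_v = 18.6×1.3 + 16.8×2.55 = 67.02 kPa.
Pore pressure: u = 9.81×(3.85 − 0.078) = 37.003 kPa.
Initial effective stress: σ'_0 = σ_v − u = 67.02 − 37.003 = 30.017 kPa.
Stress increase at mid-clay by the 2:1 spreading method:
Δσ = qBL/((B+z)(L+z)) = 131×4.1×4.1/((4.1+3.85)(4.1+3.85)) = 34.842 kPa
Final effective stress: σ'_f = 30.017 + 34.842 = 64.859 kPa.
σ'_f = 64.859 > σ'_p = 49.1 kPa, so the stress path crosses the preconsolidation pressure — recompression up to σ'_p, then virgin compression beyond:
S_c = H/(1+e₀)·[C_r·log₁₀(σ'_p/σ'_0) + C_c·log₁₀(σ'_f/σ'_p)]
    = 5.1/2.03 × [0.047×log₁₀(49.1/30.017) + 0.25×log₁₀(64.859/49.1)]
    = 2.5123 × [0.010045 + 0.030222] = 0.1012 m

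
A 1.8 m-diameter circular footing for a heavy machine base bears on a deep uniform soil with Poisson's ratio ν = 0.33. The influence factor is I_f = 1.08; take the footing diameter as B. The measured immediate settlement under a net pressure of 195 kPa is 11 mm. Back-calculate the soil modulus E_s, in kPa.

S_e = q·B·(1−ν²)/E_s · I_f  ⇒  E_s = q·B·(1−ν²)·I_f / S_e.
E_s = 195 × 1.8 × 0.8911 × 1.08 / 0.011 = 30710 kPa

E_s ≈ 30700 kPa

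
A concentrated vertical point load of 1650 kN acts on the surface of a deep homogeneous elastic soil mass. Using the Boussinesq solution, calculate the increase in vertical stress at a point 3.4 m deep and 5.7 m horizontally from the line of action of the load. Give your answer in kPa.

Boussinesq vertical stress below a point load on an elastic half-space:
Δσ_z = 3P/(2πz²) · [1 + (r/z)²]^(−5/2)
r/z = 5.7/3.4 = 1.6765; [1+(r/z)²]^(−5/2) = 0.03528.
Δσ_z = 3×1650/(2π×3.4²) × 0.03528 = 68.15 × 0.03528 = 2.404 kPa

Δσ_z ≈ 2.4 kPa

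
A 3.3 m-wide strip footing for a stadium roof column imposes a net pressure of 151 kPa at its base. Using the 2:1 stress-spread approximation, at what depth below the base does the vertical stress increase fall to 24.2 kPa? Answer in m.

2:1 spreading — at depth z the loaded area has grown by z in each plan dimension:
qB/(B+z) = Δσ_z ⇒ z = qB/Δσ_z − B = 151×3.3/24.2 − 3.3 = 17.29 m

z ≈ 17.3 m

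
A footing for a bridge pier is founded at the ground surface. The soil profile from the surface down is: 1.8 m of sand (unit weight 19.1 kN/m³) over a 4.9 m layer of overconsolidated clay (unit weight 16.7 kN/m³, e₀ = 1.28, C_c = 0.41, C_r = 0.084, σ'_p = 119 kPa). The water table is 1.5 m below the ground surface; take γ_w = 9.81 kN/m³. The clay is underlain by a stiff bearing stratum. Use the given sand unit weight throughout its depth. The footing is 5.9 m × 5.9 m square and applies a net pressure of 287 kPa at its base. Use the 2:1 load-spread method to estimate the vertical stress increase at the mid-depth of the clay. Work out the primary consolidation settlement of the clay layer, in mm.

S_c ≈ 147 mm

Mid-depth of clay below the ground surface: z = 1.8 + 4.9/2 = 4.25 m.
Total vertical stress at mid-clay: σ_v = 19.1×1.8 + 16.7×2.45 = 75.295 kPa.
Pore pressure: u = 9.81×(4.25 − 1.5) = 26.978 kPa.
Initial effective stress: σ'_0 = σ_v − u = 75.295 − 26.978 = 48.317 kPa.
Stress increase at mid-clay by the 2:1 spreading method:
Δσ = qBL/((B+z)(L+z)) = 287×5.9×5.9/((5.9+4.25)(5.9+4.25)) = 96.974 kPa
Final effective stress: σ'_f = 48.317 + 96.974 = 145.29 kPa.
σ'_f = 145.29 > σ'_p = 119 kPa, so the stress path crosses the preconsolidation pressure — recompression up to σ'_p, then virgin compression beyond:
S_c = H/(1+e₀)·[C_r·log₁₀(σ'_p/σ'_0) + C_c·log₁₀(σ'_f/σ'_p)]
    = 4.9/2.28 × [0.084×log₁₀(119/48.317) + 0.41×log₁₀(145.29/119)]
    = 2.1491 × [0.032882 + 0.035542] = 0.1471 m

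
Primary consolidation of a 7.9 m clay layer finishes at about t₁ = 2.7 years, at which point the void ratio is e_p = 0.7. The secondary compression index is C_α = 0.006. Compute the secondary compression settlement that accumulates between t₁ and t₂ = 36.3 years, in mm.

Secondary compression: S_s = C_α·H/(1+e_p)·log₁₀(t₂/t₁)
S_s = 0.006×7.9/(1+0.7)×log₁₀(36.3/2.7)
    = 0.02788 × 1.129 = 0.03147 m

S_s ≈ 31.5 mm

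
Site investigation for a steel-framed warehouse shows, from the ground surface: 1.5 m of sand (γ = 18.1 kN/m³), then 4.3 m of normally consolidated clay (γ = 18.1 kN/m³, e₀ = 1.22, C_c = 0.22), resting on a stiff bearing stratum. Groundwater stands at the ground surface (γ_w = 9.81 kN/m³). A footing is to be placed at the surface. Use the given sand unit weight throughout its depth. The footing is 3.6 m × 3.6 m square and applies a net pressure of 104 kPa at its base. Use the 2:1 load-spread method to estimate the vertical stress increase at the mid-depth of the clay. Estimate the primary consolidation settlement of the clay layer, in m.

S_c ≈ 0.114 m

Mid-depth of clay below the ground surface: z = 1.5 + 4.3/2 = 3.65 m.
Total vertical stress at mid-clay: σ_v = 18.1×1.5 + 18.1×2.15 = 66.065 kPa.
Pore pressure: u = 9.81×(3.65 − 0) = 35.806 kPa.
Initial effective stress: σ'_0 = σ_v − u = 66.065 − 35.806 = 30.259 kPa.
Stress increase at mid-clay by the 2:1 spreading method:
Δσ = qBL/((B+z)(L+z)) = 104×3.6×3.6/((3.6+3.65)(3.6+3.65)) = 25.643 kPa
Final effective stress: σ'_f = σ'_0 + Δσ = 30.259 + 25.643 = 55.902 kPa.
Normally consolidated clay, so the full stress increment lies on the virgin compression line:
S_c = C_c·H/(1+e₀)·log₁₀(σ'_f/σ'_0) = 0.22×4.3/(1+1.22)×log₁₀(55.902/30.259)
    = 0.42613 × 0.26657 = 0.1136 m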